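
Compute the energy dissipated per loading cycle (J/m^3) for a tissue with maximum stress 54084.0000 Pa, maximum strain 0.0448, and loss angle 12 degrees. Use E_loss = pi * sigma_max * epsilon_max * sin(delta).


E_loss = pi * sigma_max * epsilon_max * sin(delta)
delta = 12 deg = 0.2094 rad
sin(delta) = 0.2079
E_loss = pi * 54084.0000 * 0.0448 * 0.2079
E_loss = 1582.6162


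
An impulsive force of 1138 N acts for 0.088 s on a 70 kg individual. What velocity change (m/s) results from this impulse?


J = F * dt = 1138 * 0.088 = 100.1440 N*s
delta_v = J / m
delta_v = 100.1440 / 70
delta_v = 1.4306


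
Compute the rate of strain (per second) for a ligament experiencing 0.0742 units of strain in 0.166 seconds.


strain_rate = delta_strain / delta_t
strain_rate = 0.0742 / 0.166
strain_rate = 0.4470


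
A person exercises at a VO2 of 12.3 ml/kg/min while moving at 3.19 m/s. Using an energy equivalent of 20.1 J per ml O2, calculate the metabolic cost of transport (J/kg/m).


Power per kg = VO2 * 20.1 / 60
Power per kg = 12.3 * 20.1 / 60 = 4.1205 W/kg
Cost = power_per_kg / speed
Cost = 4.1205 / 3.19
Cost = 1.2917


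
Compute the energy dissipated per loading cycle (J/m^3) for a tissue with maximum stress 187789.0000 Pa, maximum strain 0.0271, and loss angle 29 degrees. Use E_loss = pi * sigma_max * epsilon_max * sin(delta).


E_loss = pi * sigma_max * epsilon_max * sin(delta)
delta = 29 deg = 0.5061 rad
sin(delta) = 0.4848
E_loss = pi * 187789.0000 * 0.0271 * 0.4848
E_loss = 7751.0501


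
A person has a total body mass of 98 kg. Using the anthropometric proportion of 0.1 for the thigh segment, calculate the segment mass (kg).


m_segment = body_mass * fraction
m_segment = 98 * 0.1
m_segment = 9.8000


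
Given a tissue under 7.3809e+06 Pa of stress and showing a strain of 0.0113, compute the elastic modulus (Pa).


E = stress / strain
E = 7.3809e+06 / 0.0113
E = 6.5318e+08


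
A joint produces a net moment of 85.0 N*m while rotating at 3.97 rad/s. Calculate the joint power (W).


P = M * omega
P = 85.0 * 3.97
P = 337.4500


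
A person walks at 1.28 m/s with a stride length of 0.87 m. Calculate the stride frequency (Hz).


f = v / stride_length
f = 1.28 / 0.87
f = 1.4713


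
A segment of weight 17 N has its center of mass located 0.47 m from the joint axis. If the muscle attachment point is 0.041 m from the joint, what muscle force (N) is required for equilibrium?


F_muscle = W * d_load / d_muscle
F_muscle = 17 * 0.47 / 0.041
Numerator = 7.9900
F_muscle = 194.8780


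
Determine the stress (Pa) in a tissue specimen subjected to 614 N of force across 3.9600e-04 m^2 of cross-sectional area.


stress = F / A
stress = 614 / 3.9600e-04
stress = 1.5505e+06


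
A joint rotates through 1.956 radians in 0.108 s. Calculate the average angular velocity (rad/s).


omega = delta_theta / delta_t
omega = 1.956 / 0.108
omega = 18.1111


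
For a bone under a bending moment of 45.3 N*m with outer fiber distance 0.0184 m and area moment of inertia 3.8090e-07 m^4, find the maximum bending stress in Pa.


sigma = M * c / I
sigma = 45.3 * 0.0184 / 3.8090e-07
M * c = 0.8335
sigma = 2.1883e+06


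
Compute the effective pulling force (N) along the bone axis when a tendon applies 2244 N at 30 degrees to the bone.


F_eff = F_tendon * cos(theta)
theta = 30 deg = 0.5236 rad
cos(theta) = 0.8660
F_eff = 2244 * 0.8660
F_eff = 1943.3610


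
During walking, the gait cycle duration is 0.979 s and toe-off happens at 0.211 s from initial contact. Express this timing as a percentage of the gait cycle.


pct = (event_time / cycle_time) * 100
pct = (0.211 / 0.979) * 100
ratio = 0.2155
pct = 21.5526


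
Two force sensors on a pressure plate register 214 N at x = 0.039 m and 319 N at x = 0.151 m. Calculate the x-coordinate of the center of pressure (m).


COP_x = (F1*x1 + F2*x2) / (F1 + F2)
COP_x = (214*0.039 + 319*0.151) / (214 + 319)
Numerator = 56.5150
Denominator = 533
COP_x = 0.1060


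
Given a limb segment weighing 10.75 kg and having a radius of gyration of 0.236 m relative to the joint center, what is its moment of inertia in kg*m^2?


I = m * k^2
I = 10.75 * 0.236^2
k^2 = 0.0557
I = 0.5987


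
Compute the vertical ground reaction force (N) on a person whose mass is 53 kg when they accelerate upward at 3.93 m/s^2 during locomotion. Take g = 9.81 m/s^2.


GRF = m * (g + a)
GRF = 53 * (9.81 + 3.93)
GRF = 53 * 13.7400
GRF = 728.2200


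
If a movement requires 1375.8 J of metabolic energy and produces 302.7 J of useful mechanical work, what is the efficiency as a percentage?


eta = (W_mech / E_meta) * 100
eta = (302.7 / 1375.8) * 100
ratio = 0.2200
eta = 22.0017


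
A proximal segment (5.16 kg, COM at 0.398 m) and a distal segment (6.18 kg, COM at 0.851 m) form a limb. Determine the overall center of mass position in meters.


COM = (m1*x1 + m2*x2) / (m1 + m2)
COM = (5.16*0.398 + 6.18*0.851) / (5.16 + 6.18)
Numerator = 7.3129
Denominator = 11.3400
COM = 0.6449


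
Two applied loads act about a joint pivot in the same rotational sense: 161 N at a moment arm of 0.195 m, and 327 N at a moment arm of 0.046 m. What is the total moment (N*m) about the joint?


M = F1 * d1 + F2 * d2
M = 161 * 0.195 + 327 * 0.046
M = 31.3950 + 15.0420
M = 46.4370


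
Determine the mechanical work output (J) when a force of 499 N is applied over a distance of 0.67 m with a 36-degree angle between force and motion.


W = F * d * cos(theta)
theta = 36 deg = 0.6283 rad
cos(theta) = 0.8090
W = 499 * 0.67 * 0.8090
W = 270.4787


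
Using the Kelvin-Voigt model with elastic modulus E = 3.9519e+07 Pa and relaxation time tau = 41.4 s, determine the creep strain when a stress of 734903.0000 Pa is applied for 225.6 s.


epsilon(t) = (sigma/E) * (1 - exp(-t/tau))
sigma/E = 734903.0000 / 3.9519e+07 = 0.0186
exp(-t/tau) = exp(-225.6 / 41.4) = 0.0043
epsilon = 0.0186 * (1 - 0.0043)
epsilon = 0.0185


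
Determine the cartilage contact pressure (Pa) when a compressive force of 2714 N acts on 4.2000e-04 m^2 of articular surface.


P = F / A
P = 2714 / 4.2000e-04
P = 6.4619e+06


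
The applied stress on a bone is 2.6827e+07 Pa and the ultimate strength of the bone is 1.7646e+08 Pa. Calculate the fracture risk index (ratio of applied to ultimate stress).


FRI = applied / ultimate
FRI = 2.6827e+07 / 1.7646e+08
FRI = 0.1520


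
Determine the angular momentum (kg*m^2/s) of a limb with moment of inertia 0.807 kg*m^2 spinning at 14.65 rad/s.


L = I * omega
L = 0.807 * 14.65
L = 11.8226


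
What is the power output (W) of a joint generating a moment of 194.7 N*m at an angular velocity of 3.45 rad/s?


P = M * omega
P = 194.7 * 3.45
P = 671.7150


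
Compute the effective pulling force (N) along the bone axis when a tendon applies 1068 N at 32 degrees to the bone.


F_eff = F_tendon * cos(theta)
theta = 32 deg = 0.5585 rad
cos(theta) = 0.8480
F_eff = 1068 * 0.8480
F_eff = 905.7154


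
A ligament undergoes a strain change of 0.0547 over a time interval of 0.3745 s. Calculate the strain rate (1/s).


strain_rate = delta_strain / delta_t
strain_rate = 0.0547 / 0.3745
strain_rate = 0.1461


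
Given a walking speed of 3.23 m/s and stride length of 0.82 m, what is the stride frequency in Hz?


f = v / stride_length
f = 3.23 / 0.82
f = 3.9390


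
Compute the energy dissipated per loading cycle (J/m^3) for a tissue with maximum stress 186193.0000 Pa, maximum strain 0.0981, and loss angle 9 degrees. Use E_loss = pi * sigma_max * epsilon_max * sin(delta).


E_loss = pi * sigma_max * epsilon_max * sin(delta)
delta = 9 deg = 0.1571 rad
sin(delta) = 0.1564
E_loss = pi * 186193.0000 * 0.0981 * 0.1564
E_loss = 8976.6578


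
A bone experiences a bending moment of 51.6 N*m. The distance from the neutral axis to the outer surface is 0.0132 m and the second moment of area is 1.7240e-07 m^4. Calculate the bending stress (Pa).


sigma = M * c / I
sigma = 51.6 * 0.0132 / 1.7240e-07
M * c = 0.6811
sigma = 3.9508e+06


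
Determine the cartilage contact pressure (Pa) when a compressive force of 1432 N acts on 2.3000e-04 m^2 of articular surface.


P = F / A
P = 1432 / 2.3000e-04
P = 6.2261e+06


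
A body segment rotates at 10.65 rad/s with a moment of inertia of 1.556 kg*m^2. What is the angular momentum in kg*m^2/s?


L = I * omega
L = 1.556 * 10.65
L = 16.5714


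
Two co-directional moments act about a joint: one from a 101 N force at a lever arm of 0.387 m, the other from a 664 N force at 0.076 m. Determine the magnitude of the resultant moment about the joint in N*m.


M = F1 * d1 + F2 * d2
M = 101 * 0.387 + 664 * 0.076
M = 39.0870 + 50.4640
M = 89.5510


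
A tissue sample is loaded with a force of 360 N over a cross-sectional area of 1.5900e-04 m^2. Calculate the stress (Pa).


stress = F / A
stress = 360 / 1.5900e-04
stress = 2.2642e+06


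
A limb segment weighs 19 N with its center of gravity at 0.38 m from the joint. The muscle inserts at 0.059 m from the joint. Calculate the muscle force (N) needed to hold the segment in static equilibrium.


F_muscle = W * d_load / d_muscle
F_muscle = 19 * 0.38 / 0.059
Numerator = 7.2200
F_muscle = 122.3729


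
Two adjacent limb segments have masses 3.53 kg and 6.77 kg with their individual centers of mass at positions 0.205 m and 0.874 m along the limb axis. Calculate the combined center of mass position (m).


COM = (m1*x1 + m2*x2) / (m1 + m2)
COM = (3.53*0.205 + 6.77*0.874) / (3.53 + 6.77)
Numerator = 6.6406
Denominator = 10.3000
COM = 0.6447


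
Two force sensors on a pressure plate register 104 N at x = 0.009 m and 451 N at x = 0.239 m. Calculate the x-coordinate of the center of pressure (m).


COP_x = (F1*x1 + F2*x2) / (F1 + F2)
COP_x = (104*0.009 + 451*0.239) / (104 + 451)
Numerator = 108.7250
Denominator = 555
COP_x = 0.1959


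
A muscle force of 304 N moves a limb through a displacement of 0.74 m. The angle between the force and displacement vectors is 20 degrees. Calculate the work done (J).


W = F * d * cos(theta)
theta = 20 deg = 0.3491 rad
cos(theta) = 0.9397
W = 304 * 0.74 * 0.9397
W = 211.3933


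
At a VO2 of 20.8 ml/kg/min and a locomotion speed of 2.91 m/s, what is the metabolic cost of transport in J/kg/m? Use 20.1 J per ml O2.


Power per kg = VO2 * 20.1 / 60
Power per kg = 20.8 * 20.1 / 60 = 6.9680 W/kg
Cost = power_per_kg / speed
Cost = 6.9680 / 2.91
Cost = 2.3945


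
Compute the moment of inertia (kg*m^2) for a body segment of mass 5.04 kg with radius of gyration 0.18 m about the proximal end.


I = m * k^2
I = 5.04 * 0.18^2
k^2 = 0.0324
I = 0.1633


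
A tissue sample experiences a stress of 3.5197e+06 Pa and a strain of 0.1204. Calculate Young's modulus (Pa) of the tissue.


E = stress / strain
E = 3.5197e+06 / 0.1204
E = 2.9233e+07


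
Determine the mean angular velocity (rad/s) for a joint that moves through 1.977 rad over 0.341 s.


omega = delta_theta / delta_t
omega = 1.977 / 0.341
omega = 5.7977


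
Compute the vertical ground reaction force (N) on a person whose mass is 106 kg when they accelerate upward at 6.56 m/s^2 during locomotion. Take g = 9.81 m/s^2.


GRF = m * (g + a)
GRF = 106 * (9.81 + 6.56)
GRF = 106 * 16.3700
GRF = 1735.2200


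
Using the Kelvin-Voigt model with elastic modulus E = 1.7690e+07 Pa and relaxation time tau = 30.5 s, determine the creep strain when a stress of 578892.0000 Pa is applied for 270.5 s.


epsilon(t) = (sigma/E) * (1 - exp(-t/tau))
sigma/E = 578892.0000 / 1.7690e+07 = 0.0327
exp(-t/tau) = exp(-270.5 / 30.5) = 1.4070e-04
epsilon = 0.0327 * (1 - 1.4070e-04)
epsilon = 0.0327


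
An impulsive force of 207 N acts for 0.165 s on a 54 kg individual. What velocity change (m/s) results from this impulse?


J = F * dt = 207 * 0.165 = 34.1550 N*s
delta_v = J / m
delta_v = 34.1550 / 54
delta_v = 0.6325


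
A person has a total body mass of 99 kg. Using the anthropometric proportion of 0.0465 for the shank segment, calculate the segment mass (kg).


m_segment = body_mass * fraction
m_segment = 99 * 0.0465
m_segment = 4.6035


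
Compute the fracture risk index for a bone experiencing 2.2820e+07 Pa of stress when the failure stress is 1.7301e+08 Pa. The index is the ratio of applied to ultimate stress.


FRI = applied / ultimate
FRI = 2.2820e+07 / 1.7301e+08
FRI = 0.1319


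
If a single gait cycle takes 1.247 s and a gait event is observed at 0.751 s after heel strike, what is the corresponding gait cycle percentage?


pct = (event_time / cycle_time) * 100
pct = (0.751 / 1.247) * 100
ratio = 0.6022
pct = 60.2245


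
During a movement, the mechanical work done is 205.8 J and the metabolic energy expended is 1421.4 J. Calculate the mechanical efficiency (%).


eta = (W_mech / E_meta) * 100
eta = (205.8 / 1421.4) * 100
ratio = 0.1448
eta = 14.4787


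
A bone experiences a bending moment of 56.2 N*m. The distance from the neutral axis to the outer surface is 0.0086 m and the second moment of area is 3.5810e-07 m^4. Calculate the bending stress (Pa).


sigma = M * c / I
sigma = 56.2 * 0.0086 / 3.5810e-07
M * c = 0.4833
sigma = 1.3497e+06


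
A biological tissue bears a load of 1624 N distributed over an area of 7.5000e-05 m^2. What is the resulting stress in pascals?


stress = F / A
stress = 1624 / 7.5000e-05
stress = 2.1653e+07


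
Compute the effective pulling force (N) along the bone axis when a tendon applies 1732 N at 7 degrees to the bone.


F_eff = F_tendon * cos(theta)
theta = 7 deg = 0.1222 rad
cos(theta) = 0.9925
F_eff = 1732 * 0.9925
F_eff = 1719.0899


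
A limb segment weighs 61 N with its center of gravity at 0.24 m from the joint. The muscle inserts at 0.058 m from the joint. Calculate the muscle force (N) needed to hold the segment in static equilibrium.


F_muscle = W * d_load / d_muscle
F_muscle = 61 * 0.24 / 0.058
Numerator = 14.6400
F_muscle = 252.4138


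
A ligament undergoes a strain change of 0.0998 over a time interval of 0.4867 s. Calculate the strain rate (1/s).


strain_rate = delta_strain / delta_t
strain_rate = 0.0998 / 0.4867
strain_rate = 0.2051


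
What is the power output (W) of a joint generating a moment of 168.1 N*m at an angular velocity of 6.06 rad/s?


P = M * omega
P = 168.1 * 6.06
P = 1018.6860


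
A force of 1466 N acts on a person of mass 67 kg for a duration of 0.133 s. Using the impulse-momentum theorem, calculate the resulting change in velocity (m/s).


J = F * dt = 1466 * 0.133 = 194.9780 N*s
delta_v = J / m
delta_v = 194.9780 / 67
delta_v = 2.9101


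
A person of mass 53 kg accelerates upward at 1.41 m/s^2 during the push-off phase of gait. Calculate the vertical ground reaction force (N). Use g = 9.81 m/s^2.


GRF = m * (g + a)
GRF = 53 * (9.81 + 1.41)
GRF = 53 * 11.2200
GRF = 594.6600


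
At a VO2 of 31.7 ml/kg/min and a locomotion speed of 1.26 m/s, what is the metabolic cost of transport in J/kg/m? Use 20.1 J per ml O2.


Power per kg = VO2 * 20.1 / 60
Power per kg = 31.7 * 20.1 / 60 = 10.6195 W/kg
Cost = power_per_kg / speed
Cost = 10.6195 / 1.26
Cost = 8.4282


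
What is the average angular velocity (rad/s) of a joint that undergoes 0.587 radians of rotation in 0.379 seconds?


omega = delta_theta / delta_t
omega = 0.587 / 0.379
omega = 1.5488


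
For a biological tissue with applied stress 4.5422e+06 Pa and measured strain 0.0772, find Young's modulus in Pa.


E = stress / strain
E = 4.5422e+06 / 0.0772
E = 5.8837e+07


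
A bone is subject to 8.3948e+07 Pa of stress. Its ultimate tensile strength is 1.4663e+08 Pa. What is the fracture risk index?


FRI = applied / ultimate
FRI = 8.3948e+07 / 1.4663e+08
FRI = 0.5725


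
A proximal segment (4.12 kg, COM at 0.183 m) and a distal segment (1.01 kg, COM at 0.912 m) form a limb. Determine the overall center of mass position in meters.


COM = (m1*x1 + m2*x2) / (m1 + m2)
COM = (4.12*0.183 + 1.01*0.912) / (4.12 + 1.01)
Numerator = 1.6751
Denominator = 5.1300
COM = 0.3265


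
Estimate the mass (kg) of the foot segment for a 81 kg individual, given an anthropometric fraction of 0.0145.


m_segment = body_mass * fraction
m_segment = 81 * 0.0145
m_segment = 1.1745


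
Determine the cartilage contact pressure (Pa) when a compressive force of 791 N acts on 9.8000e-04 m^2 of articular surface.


P = F / A
P = 791 / 9.8000e-04
P = 807142.8571


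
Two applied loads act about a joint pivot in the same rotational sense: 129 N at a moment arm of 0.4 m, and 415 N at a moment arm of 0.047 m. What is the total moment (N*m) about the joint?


M = F1 * d1 + F2 * d2
M = 129 * 0.4 + 415 * 0.047
M = 51.6000 + 19.5050
M = 71.1050


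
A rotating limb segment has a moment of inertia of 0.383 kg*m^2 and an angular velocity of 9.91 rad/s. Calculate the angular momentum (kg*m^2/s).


L = I * omega
L = 0.383 * 9.91
L = 3.7955


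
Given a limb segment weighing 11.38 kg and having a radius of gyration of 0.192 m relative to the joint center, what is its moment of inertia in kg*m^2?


I = m * k^2
I = 11.38 * 0.192^2
k^2 = 0.0369
I = 0.4195


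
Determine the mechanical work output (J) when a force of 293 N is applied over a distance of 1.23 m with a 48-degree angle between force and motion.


W = F * d * cos(theta)
theta = 48 deg = 0.8378 rad
cos(theta) = 0.6691
W = 293 * 1.23 * 0.6691
W = 241.1480


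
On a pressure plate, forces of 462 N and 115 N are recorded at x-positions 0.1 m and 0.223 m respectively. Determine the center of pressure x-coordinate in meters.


COP_x = (F1*x1 + F2*x2) / (F1 + F2)
COP_x = (462*0.1 + 115*0.223) / (462 + 115)
Numerator = 71.8450
Denominator = 577
COP_x = 0.1245


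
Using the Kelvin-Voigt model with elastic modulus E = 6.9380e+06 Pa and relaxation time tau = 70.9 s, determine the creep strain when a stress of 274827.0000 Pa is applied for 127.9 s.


epsilon(t) = (sigma/E) * (1 - exp(-t/tau))
sigma/E = 274827.0000 / 6.9380e+06 = 0.0396
exp(-t/tau) = exp(-127.9 / 70.9) = 0.1646
epsilon = 0.0396 * (1 - 0.1646)
epsilon = 0.0331


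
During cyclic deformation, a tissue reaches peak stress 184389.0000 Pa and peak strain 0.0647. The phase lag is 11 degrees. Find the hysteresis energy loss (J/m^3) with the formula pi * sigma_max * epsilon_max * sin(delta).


E_loss = pi * sigma_max * epsilon_max * sin(delta)
delta = 11 deg = 0.1920 rad
sin(delta) = 0.1908
E_loss = pi * 184389.0000 * 0.0647 * 0.1908
E_loss = 7151.3496


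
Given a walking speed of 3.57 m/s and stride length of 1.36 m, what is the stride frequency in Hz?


f = v / stride_length
f = 3.57 / 1.36
f = 2.6250


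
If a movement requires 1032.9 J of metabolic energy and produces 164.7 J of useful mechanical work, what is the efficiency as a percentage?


eta = (W_mech / E_meta) * 100
eta = (164.7 / 1032.9) * 100
ratio = 0.1595
eta = 15.9454


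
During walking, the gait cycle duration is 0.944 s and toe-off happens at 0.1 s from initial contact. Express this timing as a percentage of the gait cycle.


pct = (event_time / cycle_time) * 100
pct = (0.1 / 0.944) * 100
ratio = 0.1059
pct = 10.5932


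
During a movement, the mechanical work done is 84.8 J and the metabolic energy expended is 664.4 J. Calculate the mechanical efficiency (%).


eta = (W_mech / E_meta) * 100
eta = (84.8 / 664.4) * 100
ratio = 0.1276
eta = 12.7634


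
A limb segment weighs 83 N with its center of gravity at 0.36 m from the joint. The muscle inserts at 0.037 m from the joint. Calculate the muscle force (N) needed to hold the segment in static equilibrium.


F_muscle = W * d_load / d_muscle
F_muscle = 83 * 0.36 / 0.037
Numerator = 29.8800
F_muscle = 807.5676


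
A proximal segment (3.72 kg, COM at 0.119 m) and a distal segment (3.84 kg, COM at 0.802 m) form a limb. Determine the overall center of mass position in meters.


COM = (m1*x1 + m2*x2) / (m1 + m2)
COM = (3.72*0.119 + 3.84*0.802) / (3.72 + 3.84)
Numerator = 3.5224
Denominator = 7.5600
COM = 0.4659


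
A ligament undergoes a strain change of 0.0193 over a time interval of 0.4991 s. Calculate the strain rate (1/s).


strain_rate = delta_strain / delta_t
strain_rate = 0.0193 / 0.4991
strain_rate = 0.0387


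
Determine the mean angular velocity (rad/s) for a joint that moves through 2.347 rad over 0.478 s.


omega = delta_theta / delta_t
omega = 2.347 / 0.478
omega = 4.9100


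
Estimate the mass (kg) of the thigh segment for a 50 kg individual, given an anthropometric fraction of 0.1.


m_segment = body_mass * fraction
m_segment = 50 * 0.1
m_segment = 5.0000


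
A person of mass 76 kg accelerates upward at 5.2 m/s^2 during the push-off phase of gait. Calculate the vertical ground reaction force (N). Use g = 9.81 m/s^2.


GRF = m * (g + a)
GRF = 76 * (9.81 + 5.2)
GRF = 76 * 15.0100
GRF = 1140.7600


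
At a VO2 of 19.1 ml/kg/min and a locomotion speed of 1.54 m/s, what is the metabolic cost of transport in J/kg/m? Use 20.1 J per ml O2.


Power per kg = VO2 * 20.1 / 60
Power per kg = 19.1 * 20.1 / 60 = 6.3985 W/kg
Cost = power_per_kg / speed
Cost = 6.3985 / 1.54
Cost = 4.1549


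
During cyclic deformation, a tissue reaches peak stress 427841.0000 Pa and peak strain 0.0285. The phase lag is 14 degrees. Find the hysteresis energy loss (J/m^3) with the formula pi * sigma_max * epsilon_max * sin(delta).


E_loss = pi * sigma_max * epsilon_max * sin(delta)
delta = 14 deg = 0.2443 rad
sin(delta) = 0.2419
E_loss = pi * 427841.0000 * 0.0285 * 0.2419
E_loss = 9267.2805


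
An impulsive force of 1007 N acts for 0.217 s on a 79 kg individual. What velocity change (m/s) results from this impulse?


J = F * dt = 1007 * 0.217 = 218.5190 N*s
delta_v = J / m
delta_v = 218.5190 / 79
delta_v = 2.7661


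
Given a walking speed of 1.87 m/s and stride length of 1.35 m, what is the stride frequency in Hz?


f = v / stride_length
f = 1.87 / 1.35
f = 1.3852


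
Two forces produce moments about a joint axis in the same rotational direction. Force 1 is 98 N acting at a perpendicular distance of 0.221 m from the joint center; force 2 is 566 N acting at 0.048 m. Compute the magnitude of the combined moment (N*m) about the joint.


M = F1 * d1 + F2 * d2
M = 98 * 0.221 + 566 * 0.048
M = 21.6580 + 27.1680
M = 48.8260


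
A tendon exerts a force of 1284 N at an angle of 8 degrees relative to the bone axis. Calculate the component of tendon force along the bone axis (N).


F_eff = F_tendon * cos(theta)
theta = 8 deg = 0.1396 rad
cos(theta) = 0.9903
F_eff = 1284 * 0.9903
F_eff = 1271.5042


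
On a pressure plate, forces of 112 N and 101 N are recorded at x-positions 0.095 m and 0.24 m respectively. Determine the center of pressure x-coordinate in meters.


COP_x = (F1*x1 + F2*x2) / (F1 + F2)
COP_x = (112*0.095 + 101*0.24) / (112 + 101)
Numerator = 34.8800
Denominator = 213
COP_x = 0.1638


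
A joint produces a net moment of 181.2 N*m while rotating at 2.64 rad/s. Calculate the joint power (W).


P = M * omega
P = 181.2 * 2.64
P = 478.3680


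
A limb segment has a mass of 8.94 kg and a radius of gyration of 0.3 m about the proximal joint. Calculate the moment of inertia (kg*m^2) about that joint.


I = m * k^2
I = 8.94 * 0.3^2
k^2 = 0.0900
I = 0.8046


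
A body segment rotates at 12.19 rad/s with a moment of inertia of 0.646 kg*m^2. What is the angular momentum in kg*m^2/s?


L = I * omega
L = 0.646 * 12.19
L = 7.8747


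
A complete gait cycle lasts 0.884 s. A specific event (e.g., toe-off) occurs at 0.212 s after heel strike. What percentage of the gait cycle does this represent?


pct = (event_time / cycle_time) * 100
pct = (0.212 / 0.884) * 100
ratio = 0.2398
pct = 23.9819


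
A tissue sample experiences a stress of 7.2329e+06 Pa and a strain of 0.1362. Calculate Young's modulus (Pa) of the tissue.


E = stress / strain
E = 7.2329e+06 / 0.1362
E = 5.3105e+07


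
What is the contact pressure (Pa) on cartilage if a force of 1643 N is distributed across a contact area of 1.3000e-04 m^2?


P = F / A
P = 1643 / 1.3000e-04
P = 1.2638e+07


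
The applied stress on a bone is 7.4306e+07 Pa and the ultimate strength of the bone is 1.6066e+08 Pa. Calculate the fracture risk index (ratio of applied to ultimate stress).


FRI = applied / ultimate
FRI = 7.4306e+07 / 1.6066e+08
FRI = 0.4625


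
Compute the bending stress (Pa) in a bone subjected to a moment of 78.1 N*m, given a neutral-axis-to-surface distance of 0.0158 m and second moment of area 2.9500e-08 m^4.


sigma = M * c / I
sigma = 78.1 * 0.0158 / 2.9500e-08
M * c = 1.2340
sigma = 4.1830e+07


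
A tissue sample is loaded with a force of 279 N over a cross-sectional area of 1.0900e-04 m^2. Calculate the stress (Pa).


stress = F / A
stress = 279 / 1.0900e-04
stress = 2.5596e+06


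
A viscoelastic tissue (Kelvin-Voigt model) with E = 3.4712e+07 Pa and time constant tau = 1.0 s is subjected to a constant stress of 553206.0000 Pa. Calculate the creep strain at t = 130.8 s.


epsilon(t) = (sigma/E) * (1 - exp(-t/tau))
sigma/E = 553206.0000 / 3.4712e+07 = 0.0159
exp(-t/tau) = exp(-130.8 / 1.0) = 1.5642e-57
epsilon = 0.0159 * (1 - 1.5642e-57)
epsilon = 0.0159


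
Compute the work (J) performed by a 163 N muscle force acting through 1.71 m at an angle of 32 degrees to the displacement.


W = F * d * cos(theta)
theta = 32 deg = 0.5585 rad
cos(theta) = 0.8480
W = 163 * 1.71 * 0.8480
W = 236.3764


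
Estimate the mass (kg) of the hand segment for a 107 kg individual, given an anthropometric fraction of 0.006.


m_segment = body_mass * fraction
m_segment = 107 * 0.006
m_segment = 0.6420


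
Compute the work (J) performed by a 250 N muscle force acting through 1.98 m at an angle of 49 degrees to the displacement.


W = F * d * cos(theta)
theta = 49 deg = 0.8552 rad
cos(theta) = 0.6561
W = 250 * 1.98 * 0.6561
W = 324.7492


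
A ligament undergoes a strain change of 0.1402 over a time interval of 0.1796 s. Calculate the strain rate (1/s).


strain_rate = delta_strain / delta_t
strain_rate = 0.1402 / 0.1796
strain_rate = 0.7806


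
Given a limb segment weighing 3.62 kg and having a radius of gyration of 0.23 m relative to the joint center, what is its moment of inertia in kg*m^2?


I = m * k^2
I = 3.62 * 0.23^2
k^2 = 0.0529
I = 0.1915


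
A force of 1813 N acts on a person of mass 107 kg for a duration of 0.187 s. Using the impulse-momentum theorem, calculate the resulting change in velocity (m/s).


J = F * dt = 1813 * 0.187 = 339.0310 N*s
delta_v = J / m
delta_v = 339.0310 / 107
delta_v = 3.1685


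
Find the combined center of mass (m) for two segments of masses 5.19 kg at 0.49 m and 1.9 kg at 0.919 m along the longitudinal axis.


COM = (m1*x1 + m2*x2) / (m1 + m2)
COM = (5.19*0.49 + 1.9*0.919) / (5.19 + 1.9)
Numerator = 4.2892
Denominator = 7.0900
COM = 0.6050


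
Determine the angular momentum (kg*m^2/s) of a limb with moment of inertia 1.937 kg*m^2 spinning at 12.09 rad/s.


L = I * omega
L = 1.937 * 12.09
L = 23.4183


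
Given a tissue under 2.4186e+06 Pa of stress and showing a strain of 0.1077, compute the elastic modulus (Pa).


E = stress / strain
E = 2.4186e+06 / 0.1077
E = 2.2457e+07


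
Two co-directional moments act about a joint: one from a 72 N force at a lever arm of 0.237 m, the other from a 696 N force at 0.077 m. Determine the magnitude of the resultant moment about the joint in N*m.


M = F1 * d1 + F2 * d2
M = 72 * 0.237 + 696 * 0.077
M = 17.0640 + 53.5920
M = 70.6560


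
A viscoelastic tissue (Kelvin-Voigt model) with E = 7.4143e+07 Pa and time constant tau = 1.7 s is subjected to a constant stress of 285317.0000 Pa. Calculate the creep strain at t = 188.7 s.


epsilon(t) = (sigma/E) * (1 - exp(-t/tau))
sigma/E = 285317.0000 / 7.4143e+07 = 0.0038
exp(-t/tau) = exp(-188.7 / 1.7) = 6.2132e-49
epsilon = 0.0038 * (1 - 6.2132e-49)
epsilon = 0.0038


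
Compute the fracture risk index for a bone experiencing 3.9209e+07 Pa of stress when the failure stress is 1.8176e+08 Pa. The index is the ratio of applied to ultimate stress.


FRI = applied / ultimate
FRI = 3.9209e+07 / 1.8176e+08
FRI = 0.2157


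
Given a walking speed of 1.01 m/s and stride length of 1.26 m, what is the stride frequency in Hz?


f = v / stride_length
f = 1.01 / 1.26
f = 0.8016


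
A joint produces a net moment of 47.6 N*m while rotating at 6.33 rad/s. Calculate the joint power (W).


P = M * omega
P = 47.6 * 6.33
P = 301.3080


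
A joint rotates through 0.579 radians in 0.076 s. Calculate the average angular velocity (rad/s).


omega = delta_theta / delta_t
omega = 0.579 / 0.076
omega = 7.6184


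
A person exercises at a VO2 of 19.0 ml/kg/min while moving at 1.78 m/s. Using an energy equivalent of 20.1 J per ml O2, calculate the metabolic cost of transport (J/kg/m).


Power per kg = VO2 * 20.1 / 60
Power per kg = 19.0 * 20.1 / 60 = 6.3650 W/kg
Cost = power_per_kg / speed
Cost = 6.3650 / 1.78
Cost = 3.5758


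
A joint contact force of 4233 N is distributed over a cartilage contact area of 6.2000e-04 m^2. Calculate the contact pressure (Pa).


P = F / A
P = 4233 / 6.2000e-04
P = 6.8274e+06


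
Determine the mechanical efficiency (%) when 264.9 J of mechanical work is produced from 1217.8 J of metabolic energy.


eta = (W_mech / E_meta) * 100
eta = (264.9 / 1217.8) * 100
ratio = 0.2175
eta = 21.7523


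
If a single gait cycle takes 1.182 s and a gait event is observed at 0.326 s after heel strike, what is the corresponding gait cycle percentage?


pct = (event_time / cycle_time) * 100
pct = (0.326 / 1.182) * 100
ratio = 0.2758
pct = 27.5804


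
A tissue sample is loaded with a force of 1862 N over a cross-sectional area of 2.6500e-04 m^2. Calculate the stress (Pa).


stress = F / A
stress = 1862 / 2.6500e-04
stress = 7.0264e+06


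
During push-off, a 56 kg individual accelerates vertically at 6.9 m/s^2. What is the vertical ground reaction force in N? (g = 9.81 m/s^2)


GRF = m * (g + a)
GRF = 56 * (9.81 + 6.9)
GRF = 56 * 16.7100
GRF = 935.7600


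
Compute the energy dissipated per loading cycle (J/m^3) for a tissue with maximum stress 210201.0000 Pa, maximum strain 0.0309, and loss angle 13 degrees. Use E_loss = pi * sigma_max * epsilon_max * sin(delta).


E_loss = pi * sigma_max * epsilon_max * sin(delta)
delta = 13 deg = 0.2269 rad
sin(delta) = 0.2250
E_loss = pi * 210201.0000 * 0.0309 * 0.2250
E_loss = 4590.1953


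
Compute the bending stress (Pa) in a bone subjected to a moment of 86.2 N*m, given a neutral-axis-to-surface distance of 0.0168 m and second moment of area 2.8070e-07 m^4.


sigma = M * c / I
sigma = 86.2 * 0.0168 / 2.8070e-07
M * c = 1.4482
sigma = 5.1591e+06


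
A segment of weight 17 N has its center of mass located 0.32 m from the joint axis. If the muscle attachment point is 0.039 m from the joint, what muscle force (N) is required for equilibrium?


F_muscle = W * d_load / d_muscle
F_muscle = 17 * 0.32 / 0.039
Numerator = 5.4400
F_muscle = 139.4872


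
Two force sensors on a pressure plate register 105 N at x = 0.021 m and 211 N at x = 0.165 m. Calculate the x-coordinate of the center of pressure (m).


COP_x = (F1*x1 + F2*x2) / (F1 + F2)
COP_x = (105*0.021 + 211*0.165) / (105 + 211)
Numerator = 37.0200
Denominator = 316
COP_x = 0.1172


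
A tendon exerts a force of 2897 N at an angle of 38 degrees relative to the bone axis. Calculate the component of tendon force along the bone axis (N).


F_eff = F_tendon * cos(theta)
theta = 38 deg = 0.6632 rad
cos(theta) = 0.7880
F_eff = 2897 * 0.7880
F_eff = 2282.8672


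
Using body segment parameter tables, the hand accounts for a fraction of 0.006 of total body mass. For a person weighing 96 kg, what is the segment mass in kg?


m_segment = body_mass * fraction
m_segment = 96 * 0.006
m_segment = 0.5760


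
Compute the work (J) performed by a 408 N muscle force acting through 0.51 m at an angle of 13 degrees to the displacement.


W = F * d * cos(theta)
theta = 13 deg = 0.2269 rad
cos(theta) = 0.9744
W = 408 * 0.51 * 0.9744
W = 202.7469


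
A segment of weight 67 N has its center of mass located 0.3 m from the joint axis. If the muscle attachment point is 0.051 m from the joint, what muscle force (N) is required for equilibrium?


F_muscle = W * d_load / d_muscle
F_muscle = 67 * 0.3 / 0.051
Numerator = 20.1000
F_muscle = 394.1176


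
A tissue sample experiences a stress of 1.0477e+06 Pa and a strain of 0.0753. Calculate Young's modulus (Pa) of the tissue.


E = stress / strain
E = 1.0477e+06 / 0.0753
E = 1.3914e+07


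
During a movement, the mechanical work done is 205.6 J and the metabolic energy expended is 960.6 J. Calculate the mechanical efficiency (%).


eta = (W_mech / E_meta) * 100
eta = (205.6 / 960.6) * 100
ratio = 0.2140
eta = 21.4033


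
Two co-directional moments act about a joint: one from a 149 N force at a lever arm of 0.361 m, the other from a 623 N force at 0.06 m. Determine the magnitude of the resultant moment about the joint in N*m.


M = F1 * d1 + F2 * d2
M = 149 * 0.361 + 623 * 0.06
M = 53.7890 + 37.3800
M = 91.1690


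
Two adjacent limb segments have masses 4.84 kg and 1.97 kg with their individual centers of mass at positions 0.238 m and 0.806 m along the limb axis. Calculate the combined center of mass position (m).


COM = (m1*x1 + m2*x2) / (m1 + m2)
COM = (4.84*0.238 + 1.97*0.806) / (4.84 + 1.97)
Numerator = 2.7397
Denominator = 6.8100
COM = 0.4023


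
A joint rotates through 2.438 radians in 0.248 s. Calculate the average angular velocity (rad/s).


omega = delta_theta / delta_t
omega = 2.438 / 0.248
omega = 9.8306


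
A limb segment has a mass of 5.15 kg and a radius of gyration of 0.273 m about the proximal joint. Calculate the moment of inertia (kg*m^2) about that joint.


I = m * k^2
I = 5.15 * 0.273^2
k^2 = 0.0745
I = 0.3838


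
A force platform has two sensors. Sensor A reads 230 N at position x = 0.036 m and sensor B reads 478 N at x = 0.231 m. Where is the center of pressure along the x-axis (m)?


COP_x = (F1*x1 + F2*x2) / (F1 + F2)
COP_x = (230*0.036 + 478*0.231) / (230 + 478)
Numerator = 118.6980
Denominator = 708
COP_x = 0.1677


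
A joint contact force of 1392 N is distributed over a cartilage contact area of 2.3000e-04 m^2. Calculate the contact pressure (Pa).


P = F / A
P = 1392 / 2.3000e-04
P = 6.0522e+06


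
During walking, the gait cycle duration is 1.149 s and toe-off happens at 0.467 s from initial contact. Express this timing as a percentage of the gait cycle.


pct = (event_time / cycle_time) * 100
pct = (0.467 / 1.149) * 100
ratio = 0.4064
pct = 40.6440


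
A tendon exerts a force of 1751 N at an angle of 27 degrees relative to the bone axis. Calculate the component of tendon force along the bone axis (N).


F_eff = F_tendon * cos(theta)
theta = 27 deg = 0.4712 rad
cos(theta) = 0.8910
F_eff = 1751 * 0.8910
F_eff = 1560.1524


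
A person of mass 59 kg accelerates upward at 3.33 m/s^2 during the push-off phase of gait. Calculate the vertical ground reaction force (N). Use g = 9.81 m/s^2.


GRF = m * (g + a)
GRF = 59 * (9.81 + 3.33)
GRF = 59 * 13.1400
GRF = 775.2600


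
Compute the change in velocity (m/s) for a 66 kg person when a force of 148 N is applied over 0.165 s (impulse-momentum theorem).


J = F * dt = 148 * 0.165 = 24.4200 N*s
delta_v = J / m
delta_v = 24.4200 / 66
delta_v = 0.3700


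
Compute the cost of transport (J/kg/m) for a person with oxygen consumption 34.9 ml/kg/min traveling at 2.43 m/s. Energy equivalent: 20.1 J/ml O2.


Power per kg = VO2 * 20.1 / 60
Power per kg = 34.9 * 20.1 / 60 = 11.6915 W/kg
Cost = power_per_kg / speed
Cost = 11.6915 / 2.43
Cost = 4.8113


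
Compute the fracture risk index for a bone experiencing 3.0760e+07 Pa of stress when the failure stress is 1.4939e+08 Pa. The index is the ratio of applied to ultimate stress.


FRI = applied / ultimate
FRI = 3.0760e+07 / 1.4939e+08
FRI = 0.2059


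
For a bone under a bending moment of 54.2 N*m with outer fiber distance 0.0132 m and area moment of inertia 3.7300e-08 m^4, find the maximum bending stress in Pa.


sigma = M * c / I
sigma = 54.2 * 0.0132 / 3.7300e-08
M * c = 0.7154
sigma = 1.9181e+07


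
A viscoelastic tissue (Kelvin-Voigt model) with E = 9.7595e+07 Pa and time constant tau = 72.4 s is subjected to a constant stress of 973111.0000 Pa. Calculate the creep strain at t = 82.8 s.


epsilon(t) = (sigma/E) * (1 - exp(-t/tau))
sigma/E = 973111.0000 / 9.7595e+07 = 0.0100
exp(-t/tau) = exp(-82.8 / 72.4) = 0.3187
epsilon = 0.0100 * (1 - 0.3187)
epsilon = 0.0068


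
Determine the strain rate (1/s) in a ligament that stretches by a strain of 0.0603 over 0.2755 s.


strain_rate = delta_strain / delta_t
strain_rate = 0.0603 / 0.2755
strain_rate = 0.2189


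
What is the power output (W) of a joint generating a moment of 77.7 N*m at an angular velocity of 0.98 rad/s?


P = M * omega
P = 77.7 * 0.98
P = 76.1460


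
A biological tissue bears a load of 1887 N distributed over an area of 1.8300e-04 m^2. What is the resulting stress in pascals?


stress = F / A
stress = 1887 / 1.8300e-04
stress = 1.0311e+07


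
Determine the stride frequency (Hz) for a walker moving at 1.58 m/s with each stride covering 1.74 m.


f = v / stride_length
f = 1.58 / 1.74
f = 0.9080


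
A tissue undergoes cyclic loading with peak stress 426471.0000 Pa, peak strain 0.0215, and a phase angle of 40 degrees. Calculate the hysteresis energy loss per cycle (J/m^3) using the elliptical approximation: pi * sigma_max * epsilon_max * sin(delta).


E_loss = pi * sigma_max * epsilon_max * sin(delta)
delta = 40 deg = 0.6981 rad
sin(delta) = 0.6428
E_loss = pi * 426471.0000 * 0.0215 * 0.6428
E_loss = 18515.9216


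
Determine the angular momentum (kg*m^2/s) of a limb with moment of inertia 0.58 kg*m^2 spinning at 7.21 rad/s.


L = I * omega
L = 0.58 * 7.21
L = 4.1818


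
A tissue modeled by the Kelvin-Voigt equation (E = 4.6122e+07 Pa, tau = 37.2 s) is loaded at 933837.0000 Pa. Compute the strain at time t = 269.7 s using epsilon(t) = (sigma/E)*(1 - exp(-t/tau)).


epsilon(t) = (sigma/E) * (1 - exp(-t/tau))
sigma/E = 933837.0000 / 4.6122e+07 = 0.0202
exp(-t/tau) = exp(-269.7 / 37.2) = 7.1017e-04
epsilon = 0.0202 * (1 - 7.1017e-04)
epsilon = 0.0202


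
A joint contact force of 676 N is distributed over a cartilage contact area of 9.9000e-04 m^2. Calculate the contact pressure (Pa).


P = F / A
P = 676 / 9.9000e-04
P = 682828.2828


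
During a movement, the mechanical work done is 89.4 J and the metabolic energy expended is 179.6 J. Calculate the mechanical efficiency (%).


eta = (W_mech / E_meta) * 100
eta = (89.4 / 179.6) * 100
ratio = 0.4978
eta = 49.7773


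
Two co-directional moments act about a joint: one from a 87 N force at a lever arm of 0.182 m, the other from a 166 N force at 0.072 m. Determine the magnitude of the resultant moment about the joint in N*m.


M = F1 * d1 + F2 * d2
M = 87 * 0.182 + 166 * 0.072
M = 15.8340 + 11.9520
M = 27.7860


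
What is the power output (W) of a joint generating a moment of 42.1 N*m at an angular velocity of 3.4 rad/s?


P = M * omega
P = 42.1 * 3.4
P = 143.1400


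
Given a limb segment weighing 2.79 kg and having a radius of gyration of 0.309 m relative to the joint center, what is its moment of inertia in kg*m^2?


I = m * k^2
I = 2.79 * 0.309^2
k^2 = 0.0955
I = 0.2664


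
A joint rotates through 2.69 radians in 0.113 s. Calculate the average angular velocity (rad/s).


omega = delta_theta / delta_t
omega = 2.69 / 0.113
omega = 23.8053


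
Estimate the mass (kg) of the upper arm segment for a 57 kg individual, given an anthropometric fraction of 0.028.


m_segment = body_mass * fraction
m_segment = 57 * 0.028
m_segment = 1.5960
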